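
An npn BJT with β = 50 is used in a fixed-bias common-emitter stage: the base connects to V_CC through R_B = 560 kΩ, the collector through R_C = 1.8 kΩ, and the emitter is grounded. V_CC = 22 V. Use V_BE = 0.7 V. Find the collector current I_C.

Base loop: V_CC = I_B·R_B + V_BE, so I_B = (22 − 0.7)/560 kΩ = 0.038 mA.
In the active region I_C = β·I_B = 50 × 0.038 = 1.9 mA.
Collector loop: V_CE = V_CC − I_C·R_C = 22 − 1.9×1.8 = 18.6 V.
Since V_CE = 18.6 V > V_CE(sat) ≈ 0.2 V, the transistor is in the active region as assumed.

I_C ≈ 1.9 mA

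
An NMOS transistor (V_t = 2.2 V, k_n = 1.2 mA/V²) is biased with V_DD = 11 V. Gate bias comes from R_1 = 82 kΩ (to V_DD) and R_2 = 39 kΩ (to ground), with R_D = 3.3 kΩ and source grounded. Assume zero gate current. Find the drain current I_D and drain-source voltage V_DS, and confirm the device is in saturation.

I_D ≈ 1.1 mA, V_DS ≈ 7.4 V

V_G = V_DD·R_2/(R_1+R_2) = 11×39/121 = 3.55 V. With the source grounded, V_GS = V_G = 3.55 V.
Assume saturation: I_D = (k_n/2)(V_GS − V_t)² = (1.2/2)×(3.55 − 2.2)² = 0.6×1.35² = 1.09 mA.
V_DS = V_DD − I_D·R_D = 11 − 1.09×3.3 = 7.42 V.
Saturation requires V_DS ≥ V_GS − V_t = 1.35 V; 7.42 ≥ 1.35 ✓.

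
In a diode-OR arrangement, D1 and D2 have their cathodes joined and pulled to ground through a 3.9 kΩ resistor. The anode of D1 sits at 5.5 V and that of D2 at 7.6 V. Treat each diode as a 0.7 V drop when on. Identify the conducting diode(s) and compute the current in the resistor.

Assume both conduct. Then node N would need to be at both 5.5−0.7 = 4.8 V and 7.6−0.7 = 6.9 V, which is impossible.
Assume only D2 conducts: V_N = 7.6 − 0.7 = 6.9 V, so I_R = 6.9/3.9 = 1.77 mA.
Check D1: its anode-to-cathode voltage is 5.5 − 6.9 = -1.4 V < 0.7 V, so it is off. The assumption is consistent.

Only D2 conducts; I_R ≈ 1.8 mA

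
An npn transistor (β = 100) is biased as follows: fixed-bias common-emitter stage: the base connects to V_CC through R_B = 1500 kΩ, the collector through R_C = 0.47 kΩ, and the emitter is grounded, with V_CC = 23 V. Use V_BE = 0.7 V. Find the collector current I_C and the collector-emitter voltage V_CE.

Base loop: V_CC = I_B·R_B + V_BE, so I_B = (23 − 0.7)/1500 kΩ = 0.0149 mA.
In the active region I_C = β·I_B = 100 × 0.0149 = 1.49 mA.
Collector loop: V_CE = V_CC − I_C·R_C = 23 − 1.49×0.47 = 22.3 V.
Since V_CE = 22.3 V > V_CE(sat) ≈ 0.2 V, the transistor is in the active region as assumed.

I_C ≈ 1.5 mA, V_CE ≈ 22 V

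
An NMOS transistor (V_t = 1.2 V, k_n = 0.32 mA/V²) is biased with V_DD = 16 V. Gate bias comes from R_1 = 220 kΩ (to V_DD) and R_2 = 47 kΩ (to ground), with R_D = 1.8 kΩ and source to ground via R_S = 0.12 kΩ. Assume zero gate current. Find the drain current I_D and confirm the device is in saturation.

V_G = V_DD·R_2/(R_1+R_2) = 16×47/267 = 2.82 V.
Assume saturation: I_D = (k_n/2)(V_GS − V_t)² with V_GS = V_G − I_D·R_S = 2.82 − 0.12·I_D.
Substituting gives 0.0023·I_D² − 1.06·I_D + 0.418 = 0, with roots I_D = 0.394 or 461 mA.
The root I_D = 461 mA gives V_GS = -52.5 V ≤ V_t, so take I_D = 0.394 mA.
Then V_GS = 2.77 V and V_DS = V_DD − I_D(R_D+R_S) = 16 − 0.394×1.92 = 15.2 V.
Saturation requires V_DS ≥ V_GS − V_t = 1.57 V; 15.2 ≥ 1.57 ✓.

I_D ≈ 0.39 mA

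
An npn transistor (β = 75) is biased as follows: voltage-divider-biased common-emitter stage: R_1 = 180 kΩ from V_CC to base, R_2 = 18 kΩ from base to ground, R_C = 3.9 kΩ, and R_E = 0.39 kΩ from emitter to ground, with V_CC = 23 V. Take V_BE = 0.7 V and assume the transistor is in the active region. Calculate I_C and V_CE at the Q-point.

Thevenize the base divider: V_Th = V_CC·R_2/(R_1+R_2) = 23×18/198 = 2.09 V, R_Th = R_1‖R_2 = 16.4 kΩ.
Base-emitter loop: V_Th = I_B·R_Th + V_BE + (β+1)I_B·R_E, so I_B = (2.09 − 0.7) / (16.4 + 76×0.39) = 0.0302 mA.
I_C = β·I_B = 75×0.0302 = 2.27 mA, and I_E = (β+1)I_B = 2.3 mA.
V_CE = V_CC − I_C·R_C − I_E·R_E = 23 − 2.27×3.9 − 2.3×0.39 = 13.3 V.
V_CE = 13.3 V > 0.2 V confirms active-region operation.

I_C ≈ 2.3 mA, V_CE ≈ 13 V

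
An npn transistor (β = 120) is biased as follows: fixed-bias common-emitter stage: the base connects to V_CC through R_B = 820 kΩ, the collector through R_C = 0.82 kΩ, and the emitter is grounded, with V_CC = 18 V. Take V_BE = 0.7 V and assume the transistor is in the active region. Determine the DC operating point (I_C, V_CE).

I_C ≈ 2.5 mA, V_CE ≈ 16 V

Base loop: V_CC = I_B·R_B + V_BE, so I_B = (18 − 0.7)/820 kΩ = 0.0211 mA.
In the active region I_C = β·I_B = 120 × 0.0211 = 2.53 mA.
Collector loop: V_CE = V_CC − I_C·R_C = 18 − 2.53×0.82 = 15.9 V.
Since V_CE = 15.9 V > V_CE(sat) ≈ 0.2 V, the transistor is in the active region as assumed.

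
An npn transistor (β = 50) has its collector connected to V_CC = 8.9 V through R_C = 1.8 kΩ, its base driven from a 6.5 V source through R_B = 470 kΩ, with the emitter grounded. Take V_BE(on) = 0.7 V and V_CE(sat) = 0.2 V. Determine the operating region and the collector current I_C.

active; I_C ≈ 0.62 mA

Assume active. Base-emitter loop: I_B = (V_BB − V_BE)/R_B = (6.5 − 0.7)/470 = 0.0123 mA.
I_C = β·I_B = 50×0.0123 = 0.617 mA.
V_CE = V_CC − I_C·R_C = 8.9 − 0.617×1.8 = 7.79 V > V_CE(sat), so the active-region assumption holds.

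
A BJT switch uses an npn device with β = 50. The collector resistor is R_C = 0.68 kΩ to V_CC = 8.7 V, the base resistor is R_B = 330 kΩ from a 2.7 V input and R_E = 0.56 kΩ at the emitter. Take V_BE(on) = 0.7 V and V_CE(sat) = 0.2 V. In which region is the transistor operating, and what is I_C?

active; I_C ≈ 0.28 mA

Assume active. Base-emitter loop: I_B = (V_BB − V_BE)/(R_B + (β+1)R_E) = (2.7 − 0.7)/(330 + 51×0.56) = 0.00558 mA.
I_C = β·I_B = 50×0.00558 = 0.279 mA.
V_CE = V_CC − I_C·R_C − I_E·R_E = 8.7 − 0.279×0.68 − 0.284×0.56 = 8.35 V > V_CE(sat), so the active-region assumption holds.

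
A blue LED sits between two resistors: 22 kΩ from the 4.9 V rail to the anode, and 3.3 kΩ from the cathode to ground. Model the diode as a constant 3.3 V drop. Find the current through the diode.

I ≈ 0.063 mA

The two resistors are in series with the diode, so KVL gives 4.9 = I·22 + 3.3 + I·3.3.
I = (4.9 − 3.3) / (22 + 3.3) kΩ = 1.6 / 25.3 = 0.0632 mA.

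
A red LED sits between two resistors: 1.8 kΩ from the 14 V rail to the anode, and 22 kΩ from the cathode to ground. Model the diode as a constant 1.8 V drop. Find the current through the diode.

I ≈ 0.51 mA

The two resistors are in series with the diode, so KVL gives 14 = I·1.8 + 1.8 + I·22.
I = (14 − 1.8) / (1.8 + 22) kΩ = 12.2 / 23.8 = 0.513 mA.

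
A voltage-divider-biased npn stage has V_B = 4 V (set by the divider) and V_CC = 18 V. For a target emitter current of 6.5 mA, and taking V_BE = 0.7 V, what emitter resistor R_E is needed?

V_E = V_B − V_BE = 4 − 0.7 = 3.3 V.
R_E = V_E / I_E = 3.3 / 6.5 = 0.508 kΩ.

R_E ≈ 0.51 kΩ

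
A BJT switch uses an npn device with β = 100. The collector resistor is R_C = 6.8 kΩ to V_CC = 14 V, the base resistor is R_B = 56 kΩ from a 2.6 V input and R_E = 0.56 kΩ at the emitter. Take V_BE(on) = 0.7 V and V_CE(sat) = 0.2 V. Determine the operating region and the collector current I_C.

Assume active. Base-emitter loop: I_B = (V_BB − V_BE)/(R_B + (β+1)R_E) = (2.6 − 0.7)/(56 + 101×0.56) = 0.0169 mA.
I_C = β·I_B = 100×0.0169 = 1.69 mA.
V_CE = V_CC − I_C·R_C − I_E·R_E = 14 − 1.69×6.8 − 1.7×0.56 = 1.57 V > V_CE(sat), so the active-region assumption holds.

active; I_C ≈ 1.7 mA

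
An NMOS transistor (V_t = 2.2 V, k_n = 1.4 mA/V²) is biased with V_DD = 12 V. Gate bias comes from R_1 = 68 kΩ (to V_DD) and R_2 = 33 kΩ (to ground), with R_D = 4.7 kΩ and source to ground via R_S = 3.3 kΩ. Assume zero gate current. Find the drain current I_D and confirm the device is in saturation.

V_G = V_DD·R_2/(R_1+R_2) = 12×33/101 = 3.92 V.
Assume saturation: I_D = (k_n/2)(V_GS − V_t)² with V_GS = V_G − I_D·R_S = 3.92 − 3.3·I_D.
Substituting gives 7.62·I_D² − 8.95·I_D + 2.07 = 0, with roots I_D = 0.317 or 0.857 mA.
The root I_D = 0.857 mA gives V_GS = 1.09 V ≤ V_t, so take I_D = 0.317 mA.
Then V_GS = 2.87 V and V_DS = V_DD − I_D(R_D+R_S) = 12 − 0.317×8 = 9.46 V.
Saturation requires V_DS ≥ V_GS − V_t = 0.673 V; 9.46 ≥ 0.673 ✓.

I_D ≈ 0.32 mA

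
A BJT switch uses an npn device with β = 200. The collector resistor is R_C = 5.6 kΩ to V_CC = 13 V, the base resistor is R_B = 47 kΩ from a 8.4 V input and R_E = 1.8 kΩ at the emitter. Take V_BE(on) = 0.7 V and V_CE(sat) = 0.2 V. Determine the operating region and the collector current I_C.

Assume active: I_B = (8.4 − 0.7)/(47 + 201×1.8) = 0.0188 mA, I_C = β·I_B = 3.77 mA.
Then V_CE = 13 − 3.77×5.6 − 3.79×1.8 = -14.9 V < 0.2 V — the active assumption fails.
Re-solve with V_CE = 0.2 V. KCL at the emitter: V_E/R_E = (V_BB−0.7−V_E)/R_B + (V_CC−0.2−V_E)/R_C, giving V_E = 3.24 V.
I_C = (V_CC − 0.2 − V_E)/R_C = (12.8 − 3.24)/5.6 = 1.71 mA.
Check: I_B = (7.7 − 3.24)/47 = 0.0948 mA, and β·I_B = 19 mA > I_C, confirming saturation.

saturation; I_C ≈ 1.7 mA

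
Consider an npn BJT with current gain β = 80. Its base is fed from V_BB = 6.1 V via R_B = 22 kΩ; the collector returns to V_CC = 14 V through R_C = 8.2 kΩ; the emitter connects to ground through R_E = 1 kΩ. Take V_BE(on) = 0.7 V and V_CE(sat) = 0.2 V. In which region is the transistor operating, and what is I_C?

saturation; I_C ≈ 1.5 mA

Assume active: I_B = (6.1 − 0.7)/(22 + 81×1) = 0.0524 mA, I_C = β·I_B = 4.19 mA.
Then V_CE = 14 − 4.19×8.2 − 4.25×1 = -24.6 V < 0.2 V — the active assumption fails.
Re-solve with V_CE = 0.2 V. KCL at the emitter: V_E/R_E = (V_BB−0.7−V_E)/R_B + (V_CC−0.2−V_E)/R_C, giving V_E = 1.65 V.
I_C = (V_CC − 0.2 − V_E)/R_C = (13.8 − 1.65)/8.2 = 1.48 mA.
Check: I_B = (5.4 − 1.65)/22 = 0.17 mA, and β·I_B = 13.6 mA > I_C, confirming saturation.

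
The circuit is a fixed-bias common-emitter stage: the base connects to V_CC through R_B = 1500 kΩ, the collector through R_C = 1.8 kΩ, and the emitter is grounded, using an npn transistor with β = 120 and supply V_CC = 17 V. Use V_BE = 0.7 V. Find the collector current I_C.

Base loop: V_CC = I_B·R_B + V_BE, so I_B = (17 − 0.7)/1500 kΩ = 0.0109 mA.
In the active region I_C = β·I_B = 120 × 0.0109 = 1.3 mA.
Collector loop: V_CE = V_CC − I_C·R_C = 17 − 1.3×1.8 = 14.7 V.
Since V_CE = 14.7 V > V_CE(sat) ≈ 0.2 V, the transistor is in the active region as assumed.

I_C ≈ 1.3 mA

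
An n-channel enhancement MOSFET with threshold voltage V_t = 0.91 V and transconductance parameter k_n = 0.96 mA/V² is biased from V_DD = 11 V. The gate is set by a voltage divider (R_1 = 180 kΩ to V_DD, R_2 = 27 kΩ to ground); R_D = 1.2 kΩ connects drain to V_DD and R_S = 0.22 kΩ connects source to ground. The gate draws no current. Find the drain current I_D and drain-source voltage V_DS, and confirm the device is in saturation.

V_G = V_DD·R_2/(R_1+R_2) = 11×27/207 = 1.43 V.
Assume saturation: I_D = (k_n/2)(V_GS − V_t)² with V_GS = V_G − I_D·R_S = 1.43 − 0.22·I_D.
Substituting gives 0.0232·I_D² − 1.11·I_D + 0.132 = 0, with roots I_D = 0.119 or 47.7 mA.
The root I_D = 47.7 mA gives V_GS = -9.06 V ≤ V_t, so take I_D = 0.119 mA.
Then V_GS = 1.41 V and V_DS = V_DD − I_D(R_D+R_S) = 11 − 0.119×1.42 = 10.8 V.
Saturation requires V_DS ≥ V_GS − V_t = 0.499 V; 10.8 ≥ 0.499 ✓.

I_D ≈ 0.12 mA, V_DS ≈ 11 V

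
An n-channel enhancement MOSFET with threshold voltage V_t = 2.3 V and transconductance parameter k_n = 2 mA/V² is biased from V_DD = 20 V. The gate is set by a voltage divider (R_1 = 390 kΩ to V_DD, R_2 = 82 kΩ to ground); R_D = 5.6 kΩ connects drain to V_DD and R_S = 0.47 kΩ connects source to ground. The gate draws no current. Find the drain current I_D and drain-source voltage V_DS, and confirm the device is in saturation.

I_D ≈ 0.71 mA, V_DS ≈ 16 V

V_G = V_DD·R_2/(R_1+R_2) = 20×82/472 = 3.47 V.
Assume saturation: I_D = (k_n/2)(V_GS − V_t)² with V_GS = V_G − I_D·R_S = 3.47 − 0.47·I_D.
Substituting gives 0.221·I_D² − 2.1·I_D + 1.38 = 0, with roots I_D = 0.708 or 8.82 mA.
The root I_D = 8.82 mA gives V_GS = -0.669 V ≤ V_t, so take I_D = 0.708 mA.
Then V_GS = 3.14 V and V_DS = V_DD − I_D(R_D+R_S) = 20 − 0.708×6.07 = 15.7 V.
Saturation requires V_DS ≥ V_GS − V_t = 0.842 V; 15.7 ≥ 0.842 ✓.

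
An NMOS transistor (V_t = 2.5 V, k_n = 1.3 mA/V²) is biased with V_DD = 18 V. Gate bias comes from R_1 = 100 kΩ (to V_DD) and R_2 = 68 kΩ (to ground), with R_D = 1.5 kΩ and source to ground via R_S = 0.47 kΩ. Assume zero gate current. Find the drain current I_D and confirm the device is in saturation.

I_D ≈ 4.6 mA

V_G = V_DD·R_2/(R_1+R_2) = 18×68/168 = 7.29 V.
Assume saturation: I_D = (k_n/2)(V_GS − V_t)² with V_GS = V_G − I_D·R_S = 7.29 − 0.47·I_D.
Substituting gives 0.144·I_D² − 3.92·I_D + 14.9 = 0, with roots I_D = 4.55 or 22.8 mA.
The root I_D = 22.8 mA gives V_GS = -3.42 V ≤ V_t, so take I_D = 4.55 mA.
Then V_GS = 5.15 V and V_DS = V_DD − I_D(R_D+R_S) = 18 − 4.55×1.97 = 9.03 V.
Saturation requires V_DS ≥ V_GS − V_t = 2.65 V; 9.03 ≥ 2.65 ✓.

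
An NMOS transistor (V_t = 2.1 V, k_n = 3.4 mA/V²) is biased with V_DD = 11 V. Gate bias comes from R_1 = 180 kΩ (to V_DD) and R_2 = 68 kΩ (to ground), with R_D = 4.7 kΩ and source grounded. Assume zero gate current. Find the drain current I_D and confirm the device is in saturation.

I_D ≈ 1.4 mA

V_G = V_DD·R_2/(R_1+R_2) = 11×68/248 = 3.02 V. With the source grounded, V_GS = V_G = 3.02 V.
Assume saturation: I_D = (k_n/2)(V_GS − V_t)² = (3.4/2)×(3.02 − 2.1)² = 1.7×0.916² = 1.43 mA.
V_DS = V_DD − I_D·R_D = 11 − 1.43×4.7 = 4.29 V.
Saturation requires V_DS ≥ V_GS − V_t = 0.916 V; 4.29 ≥ 0.916 ✓.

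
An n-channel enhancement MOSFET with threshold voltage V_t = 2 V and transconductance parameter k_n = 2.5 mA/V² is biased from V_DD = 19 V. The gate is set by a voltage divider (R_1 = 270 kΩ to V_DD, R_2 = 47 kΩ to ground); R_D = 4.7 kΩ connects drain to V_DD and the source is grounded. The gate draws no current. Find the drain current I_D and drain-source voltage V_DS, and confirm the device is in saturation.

V_G = V_DD·R_2/(R_1+R_2) = 19×47/317 = 2.82 V. With the source grounded, V_GS = V_G = 2.82 V.
Assume saturation: I_D = (k_n/2)(V_GS − V_t)² = (2.5/2)×(2.82 − 2)² = 1.25×0.817² = 0.834 mA.
V_DS = V_DD − I_D·R_D = 19 − 0.834×4.7 = 15.1 V.
Saturation requires V_DS ≥ V_GS − V_t = 0.817 V; 15.1 ≥ 0.817 ✓.

I_D ≈ 0.83 mA, V_DS ≈ 15 V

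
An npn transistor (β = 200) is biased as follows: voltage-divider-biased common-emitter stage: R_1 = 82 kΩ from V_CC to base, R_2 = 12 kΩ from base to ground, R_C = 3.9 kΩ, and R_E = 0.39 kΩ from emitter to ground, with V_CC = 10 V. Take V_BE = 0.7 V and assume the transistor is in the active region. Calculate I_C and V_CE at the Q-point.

I_C ≈ 1.3 mA, V_CE ≈ 4.4 V

Thevenize the base divider: V_Th = V_CC·R_2/(R_1+R_2) = 10×12/94 = 1.28 V, R_Th = R_1‖R_2 = 10.5 kΩ.
Base-emitter loop: V_Th = I_B·R_Th + V_BE + (β+1)I_B·R_E, so I_B = (1.28 − 0.7) / (10.5 + 201×0.39) = 0.00649 mA.
I_C = β·I_B = 200×0.00649 = 1.3 mA, and I_E = (β+1)I_B = 1.3 mA.
V_CE = V_CC − I_C·R_C − I_E·R_E = 10 − 1.3×3.9 − 1.3×0.39 = 4.43 V.
V_CE = 4.43 V > 0.2 V confirms active-region operation.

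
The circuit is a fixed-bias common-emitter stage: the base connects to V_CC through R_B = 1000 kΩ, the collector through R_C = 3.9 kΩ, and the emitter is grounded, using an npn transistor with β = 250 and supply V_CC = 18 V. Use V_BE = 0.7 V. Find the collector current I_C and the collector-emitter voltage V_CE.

Base loop: V_CC = I_B·R_B + V_BE, so I_B = (18 − 0.7)/1000 kΩ = 0.0173 mA.
In the active region I_C = β·I_B = 250 × 0.0173 = 4.33 mA.
Collector loop: V_CE = V_CC − I_C·R_C = 18 − 4.33×3.9 = 1.13 V.
Since V_CE = 1.13 V > V_CE(sat) ≈ 0.2 V, the transistor is in the active region as assumed.

I_C ≈ 4.3 mA, V_CE ≈ 1.1 V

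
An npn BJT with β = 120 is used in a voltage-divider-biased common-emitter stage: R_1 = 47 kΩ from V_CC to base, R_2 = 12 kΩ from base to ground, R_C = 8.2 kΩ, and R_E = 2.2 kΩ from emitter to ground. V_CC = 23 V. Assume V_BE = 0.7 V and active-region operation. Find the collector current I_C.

I_C ≈ 1.7 mA

Thevenize the base divider: V_Th = V_CC·R_2/(R_1+R_2) = 23×12/59 = 4.68 V, R_Th = R_1‖R_2 = 9.56 kΩ.
Base-emitter loop: V_Th = I_B·R_Th + V_BE + (β+1)I_B·R_E, so I_B = (4.68 − 0.7) / (9.56 + 121×2.2) = 0.0144 mA.
I_C = β·I_B = 120×0.0144 = 1.73 mA, and I_E = (β+1)I_B = 1.75 mA.
V_CE = V_CC − I_C·R_C − I_E·R_E = 23 − 1.73×8.2 − 1.75×2.2 = 4.97 V.
V_CE = 4.97 V > 0.2 V confirms active-region operation.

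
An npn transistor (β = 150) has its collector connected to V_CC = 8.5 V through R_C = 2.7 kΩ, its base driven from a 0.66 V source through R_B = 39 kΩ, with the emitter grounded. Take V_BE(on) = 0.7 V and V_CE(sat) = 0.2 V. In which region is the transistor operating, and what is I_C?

V_BB = 0.66 V ≤ V_BE(on) = 0.7 V, so the base-emitter junction is not forward biased.
The transistor is in cutoff: I_B = I_C = 0.

cutoff; I_C ≈ 0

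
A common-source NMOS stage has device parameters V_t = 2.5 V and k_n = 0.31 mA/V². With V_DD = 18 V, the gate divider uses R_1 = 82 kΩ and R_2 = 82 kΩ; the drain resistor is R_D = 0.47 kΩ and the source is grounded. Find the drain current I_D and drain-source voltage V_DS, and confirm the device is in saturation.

V_G = V_DD·R_2/(R_1+R_2) = 18×82/164 = 9 V. With the source grounded, V_GS = V_G = 9 V.
Assume saturation: I_D = (k_n/2)(V_GS − V_t)² = (0.31/2)×(9 − 2.5)² = 0.155×6.5² = 6.55 mA.
V_DS = V_DD − I_D·R_D = 18 − 6.55×0.47 = 14.9 V.
Saturation requires V_DS ≥ V_GS − V_t = 6.5 V; 14.9 ≥ 6.5 ✓.

I_D ≈ 6.5 mA, V_DS ≈ 15 V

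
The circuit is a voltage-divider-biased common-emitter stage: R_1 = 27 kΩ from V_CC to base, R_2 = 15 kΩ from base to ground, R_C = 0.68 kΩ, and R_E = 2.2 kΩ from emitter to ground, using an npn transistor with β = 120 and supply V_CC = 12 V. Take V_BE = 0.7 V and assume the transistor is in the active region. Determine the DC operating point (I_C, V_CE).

I_C ≈ 1.6 mA, V_CE ≈ 7.5 V

Thevenize the base divider: V_Th = V_CC·R_2/(R_1+R_2) = 12×15/42 = 4.29 V, R_Th = R_1‖R_2 = 9.64 kΩ.
Base-emitter loop: V_Th = I_B·R_Th + V_BE + (β+1)I_B·R_E, so I_B = (4.29 − 0.7) / (9.64 + 121×2.2) = 0.013 mA.
I_C = β·I_B = 120×0.013 = 1.56 mA, and I_E = (β+1)I_B = 1.57 mA.
V_CE = V_CC − I_C·R_C − I_E·R_E = 12 − 1.56×0.68 − 1.57×2.2 = 7.48 V.
V_CE = 7.48 V > 0.2 V confirms active-region operation.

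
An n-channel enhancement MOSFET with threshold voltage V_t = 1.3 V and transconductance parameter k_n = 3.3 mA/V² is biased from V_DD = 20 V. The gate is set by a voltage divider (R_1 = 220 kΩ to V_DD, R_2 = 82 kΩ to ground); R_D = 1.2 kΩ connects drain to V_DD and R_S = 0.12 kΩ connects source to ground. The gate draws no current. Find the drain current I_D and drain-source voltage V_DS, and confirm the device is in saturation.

V_G = V_DD·R_2/(R_1+R_2) = 20×82/302 = 5.43 V.
Assume saturation: I_D = (k_n/2)(V_GS − V_t)² with V_GS = V_G − I_D·R_S = 5.43 − 0.12·I_D.
Substituting gives 0.0238·I_D² − 2.64·I_D + 28.2 = 0, with roots I_D = 12 or 99 mA.
The root I_D = 99 mA gives V_GS = -6.44 V ≤ V_t, so take I_D = 12 mA.
Then V_GS = 3.99 V and V_DS = V_DD − I_D(R_D+R_S) = 20 − 12×1.32 = 4.2 V.
Saturation requires V_DS ≥ V_GS − V_t = 2.69 V; 4.2 ≥ 2.69 ✓.

I_D ≈ 12 mA, V_DS ≈ 4.2 V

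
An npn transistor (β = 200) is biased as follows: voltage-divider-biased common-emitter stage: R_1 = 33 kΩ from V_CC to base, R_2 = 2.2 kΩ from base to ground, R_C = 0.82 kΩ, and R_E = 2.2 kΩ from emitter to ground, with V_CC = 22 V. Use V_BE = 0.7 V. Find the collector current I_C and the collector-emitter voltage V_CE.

Thevenize the base divider: V_Th = V_CC·R_2/(R_1+R_2) = 22×2.2/35.2 = 1.38 V, R_Th = R_1‖R_2 = 2.06 kΩ.
Base-emitter loop: V_Th = I_B·R_Th + V_BE + (β+1)I_B·R_E, so I_B = (1.38 − 0.7) / (2.06 + 201×2.2) = 0.00152 mA.
I_C = β·I_B = 200×0.00152 = 0.304 mA, and I_E = (β+1)I_B = 0.305 mA.
V_CE = V_CC − I_C·R_C − I_E·R_E = 22 − 0.304×0.82 − 0.305×2.2 = 21.1 V.
V_CE = 21.1 V > 0.2 V confirms active-region operation.

I_C ≈ 0.3 mA, V_CE ≈ 21 V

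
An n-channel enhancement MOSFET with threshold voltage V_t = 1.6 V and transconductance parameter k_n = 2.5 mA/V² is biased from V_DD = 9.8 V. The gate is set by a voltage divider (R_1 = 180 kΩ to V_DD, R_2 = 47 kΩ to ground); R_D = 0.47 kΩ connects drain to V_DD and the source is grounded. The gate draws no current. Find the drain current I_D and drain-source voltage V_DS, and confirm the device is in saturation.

V_G = V_DD·R_2/(R_1+R_2) = 9.8×47/227 = 2.03 V. With the source grounded, V_GS = V_G = 2.03 V.
Assume saturation: I_D = (k_n/2)(V_GS − V_t)² = (2.5/2)×(2.03 − 1.6)² = 1.25×0.429² = 0.23 mA.
V_DS = V_DD − I_D·R_D = 9.8 − 0.23×0.47 = 9.69 V.
Saturation requires V_DS ≥ V_GS − V_t = 0.429 V; 9.69 ≥ 0.429 ✓.

I_D ≈ 0.23 mA, V_DS ≈ 9.7 V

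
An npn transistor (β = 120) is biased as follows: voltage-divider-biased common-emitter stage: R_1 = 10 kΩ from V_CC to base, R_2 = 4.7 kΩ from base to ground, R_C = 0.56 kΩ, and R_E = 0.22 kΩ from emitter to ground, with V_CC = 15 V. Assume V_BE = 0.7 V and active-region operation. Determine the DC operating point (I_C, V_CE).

I_C ≈ 16 mA, V_CE ≈ 2.1 V

Thevenize the base divider: V_Th = V_CC·R_2/(R_1+R_2) = 15×4.7/14.7 = 4.8 V, R_Th = R_1‖R_2 = 3.2 kΩ.
Base-emitter loop: V_Th = I_B·R_Th + V_BE + (β+1)I_B·R_E, so I_B = (4.8 − 0.7) / (3.2 + 121×0.22) = 0.137 mA.
I_C = β·I_B = 120×0.137 = 16.5 mA, and I_E = (β+1)I_B = 16.6 mA.
V_CE = V_CC − I_C·R_C − I_E·R_E = 15 − 16.5×0.56 − 16.6×0.22 = 2.11 V.
V_CE = 2.11 V > 0.2 V confirms active-region operation.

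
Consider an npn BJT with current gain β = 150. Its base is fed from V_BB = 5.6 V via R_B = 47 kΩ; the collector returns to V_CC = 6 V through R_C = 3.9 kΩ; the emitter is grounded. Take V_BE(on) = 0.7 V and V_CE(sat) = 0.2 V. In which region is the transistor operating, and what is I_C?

Assume active: I_B = (5.6 − 0.7)/47 = 0.104 mA, giving I_C = β·I_B = 15.6 mA.
But then V_CE = 6 − 15.6×3.9 = -55 V < V_CE(sat) = 0.2 V — impossible in the active region.
So the transistor is saturated. With V_CE = 0.2 V, I_C = (V_CC − 0.2)/R_C = 5.8/3.9 = 1.49 mA.
Check: β·I_B = 15.6 mA > I_C = 1.49 mA, confirming saturation.

saturation; I_C ≈ 1.5 mA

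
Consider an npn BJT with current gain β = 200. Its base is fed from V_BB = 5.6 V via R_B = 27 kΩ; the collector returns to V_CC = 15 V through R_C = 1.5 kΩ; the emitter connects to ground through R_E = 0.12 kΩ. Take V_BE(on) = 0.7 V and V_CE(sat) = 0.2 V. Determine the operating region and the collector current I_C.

Assume active: I_B = (5.6 − 0.7)/(27 + 201×0.12) = 0.0959 mA, I_C = β·I_B = 19.2 mA.
Then V_CE = 15 − 19.2×1.5 − 19.3×0.12 = -16.1 V < 0.2 V — the active assumption fails.
Re-solve with V_CE = 0.2 V. KCL at the emitter: V_E/R_E = (V_BB−0.7−V_E)/R_B + (V_CC−0.2−V_E)/R_C, giving V_E = 1.11 V.
I_C = (V_CC − 0.2 − V_E)/R_C = (14.8 − 1.11)/1.5 = 9.13 mA.
Check: I_B = (4.9 − 1.11)/27 = 0.14 mA, and β·I_B = 28.1 mA > I_C, confirming saturation.

saturation; I_C ≈ 9.1 mA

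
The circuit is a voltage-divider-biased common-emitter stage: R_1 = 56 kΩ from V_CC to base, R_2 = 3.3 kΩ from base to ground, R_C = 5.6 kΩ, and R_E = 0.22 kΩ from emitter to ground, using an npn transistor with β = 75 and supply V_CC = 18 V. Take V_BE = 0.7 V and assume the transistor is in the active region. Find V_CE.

V_CE ≈ 11 V

Thevenize the base divider: V_Th = V_CC·R_2/(R_1+R_2) = 18×3.3/59.3 = 1 V, R_Th = R_1‖R_2 = 3.12 kΩ.
Base-emitter loop: V_Th = I_B·R_Th + V_BE + (β+1)I_B·R_E, so I_B = (1 − 0.7) / (3.12 + 76×0.22) = 0.0152 mA.
I_C = β·I_B = 75×0.0152 = 1.14 mA, and I_E = (β+1)I_B = 1.16 mA.
V_CE = V_CC − I_C·R_C − I_E·R_E = 18 − 1.14×5.6 − 1.16×0.22 = 11.4 V.
V_CE = 11.4 V > 0.2 V confirms active-region operation.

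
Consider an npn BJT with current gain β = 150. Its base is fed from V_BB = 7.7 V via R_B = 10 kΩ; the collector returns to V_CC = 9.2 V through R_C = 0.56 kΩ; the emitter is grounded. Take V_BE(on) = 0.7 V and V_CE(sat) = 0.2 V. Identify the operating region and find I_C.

saturation; I_C ≈ 16 mA

Assume active: I_B = (7.7 − 0.7)/10 = 0.7 mA, giving I_C = β·I_B = 105 mA.
But then V_CE = 9.2 − 105×0.56 = -49.6 V < V_CE(sat) = 0.2 V — impossible in the active region.
So the transistor is saturated. With V_CE = 0.2 V, I_C = (V_CC − 0.2)/R_C = 9/0.56 = 16.1 mA.
Check: β·I_B = 105 mA > I_C = 16.1 mA, confirming saturation.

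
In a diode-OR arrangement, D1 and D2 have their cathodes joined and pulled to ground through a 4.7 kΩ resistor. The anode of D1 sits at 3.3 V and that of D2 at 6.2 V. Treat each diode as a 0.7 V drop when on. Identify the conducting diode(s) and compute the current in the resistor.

Only D2 conducts; I_R ≈ 1.2 mA

Assume both conduct. Then node N would need to be at both 3.3−0.7 = 2.6 V and 6.2−0.7 = 5.5 V, which is impossible.
Assume only D2 conducts: V_N = 6.2 − 0.7 = 5.5 V, so I_R = 5.5/4.7 = 1.17 mA.
Check D1: its anode-to-cathode voltage is 3.3 − 5.5 = -2.2 V < 0.7 V, so it is off. The assumption is consistent.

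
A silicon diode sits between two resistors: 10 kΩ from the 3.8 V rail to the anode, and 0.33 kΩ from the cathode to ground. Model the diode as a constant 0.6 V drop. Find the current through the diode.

I ≈ 0.31 mA

The two resistors are in series with the diode, so KVL gives 3.8 = I·10 + 0.6 + I·0.33.
I = (3.8 − 0.6) / (10 + 0.33) kΩ = 3.2 / 10.3 = 0.31 mA.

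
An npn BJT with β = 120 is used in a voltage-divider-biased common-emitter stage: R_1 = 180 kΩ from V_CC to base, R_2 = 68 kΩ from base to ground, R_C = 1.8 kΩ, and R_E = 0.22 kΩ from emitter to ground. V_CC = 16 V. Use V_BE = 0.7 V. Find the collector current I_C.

I_C ≈ 5.8 mA

Thevenize the base divider: V_Th = V_CC·R_2/(R_1+R_2) = 16×68/248 = 4.39 V, R_Th = R_1‖R_2 = 49.4 kΩ.
Base-emitter loop: V_Th = I_B·R_Th + V_BE + (β+1)I_B·R_E, so I_B = (4.39 − 0.7) / (49.4 + 121×0.22) = 0.0485 mA.
I_C = β·I_B = 120×0.0485 = 5.82 mA, and I_E = (β+1)I_B = 5.87 mA.
V_CE = V_CC − I_C·R_C − I_E·R_E = 16 − 5.82×1.8 − 5.87×0.22 = 4.23 V.
V_CE = 4.23 V > 0.2 V confirms active-region operation.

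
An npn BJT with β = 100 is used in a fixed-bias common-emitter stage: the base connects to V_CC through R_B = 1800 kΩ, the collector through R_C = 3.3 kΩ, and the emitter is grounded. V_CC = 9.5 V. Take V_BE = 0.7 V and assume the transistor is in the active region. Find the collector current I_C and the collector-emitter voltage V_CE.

I_C ≈ 0.49 mA, V_CE ≈ 7.9 V

Base loop: V_CC = I_B·R_B + V_BE, so I_B = (9.5 − 0.7)/1800 kΩ = 0.00489 mA.
In the active region I_C = β·I_B = 100 × 0.00489 = 0.489 mA.
Collector loop: V_CE = V_CC − I_C·R_C = 9.5 − 0.489×3.3 = 7.89 V.
Since V_CE = 7.89 V > V_CE(sat) ≈ 0.2 V, the transistor is in the active region as assumed.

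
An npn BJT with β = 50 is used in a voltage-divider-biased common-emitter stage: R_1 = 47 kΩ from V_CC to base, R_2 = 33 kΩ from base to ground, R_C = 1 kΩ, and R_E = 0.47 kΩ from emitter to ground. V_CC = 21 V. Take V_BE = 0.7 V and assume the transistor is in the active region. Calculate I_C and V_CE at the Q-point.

Thevenize the base divider: V_Th = V_CC·R_2/(R_1+R_2) = 21×33/80 = 8.66 V, R_Th = R_1‖R_2 = 19.4 kΩ.
Base-emitter loop: V_Th = I_B·R_Th + V_BE + (β+1)I_B·R_E, so I_B = (8.66 − 0.7) / (19.4 + 51×0.47) = 0.184 mA.
I_C = β·I_B = 50×0.184 = 9.18 mA, and I_E = (β+1)I_B = 9.37 mA.
V_CE = V_CC − I_C·R_C − I_E·R_E = 21 − 9.18×1 − 9.37×0.47 = 7.42 V.
V_CE = 7.42 V > 0.2 V confirms active-region operation.

I_C ≈ 9.2 mA, V_CE ≈ 7.4 V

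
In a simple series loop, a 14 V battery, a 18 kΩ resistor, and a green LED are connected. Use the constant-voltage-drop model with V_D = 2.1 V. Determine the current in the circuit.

I ≈ 0.66 mA

KVL around the loop: 14 = V_D + I·R = 2.1 + I × 18 kΩ.
So I = (14 − 2.1) / 18 kΩ = 11.9 / 18 = 0.661 mA.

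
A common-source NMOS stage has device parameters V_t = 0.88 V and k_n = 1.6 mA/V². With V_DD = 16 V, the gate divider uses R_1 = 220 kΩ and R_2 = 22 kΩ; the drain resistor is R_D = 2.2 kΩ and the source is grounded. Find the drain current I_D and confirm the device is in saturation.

I_D ≈ 0.26 mA

V_G = V_DD·R_2/(R_1+R_2) = 16×22/242 = 1.45 V. With the source grounded, V_GS = V_G = 1.45 V.
Assume saturation: I_D = (k_n/2)(V_GS − V_t)² = (1.6/2)×(1.45 − 0.88)² = 0.8×0.575² = 0.264 mA.
V_DS = V_DD − I_D·R_D = 16 − 0.264×2.2 = 15.4 V.
Saturation requires V_DS ≥ V_GS − V_t = 0.575 V; 15.4 ≥ 0.575 ✓.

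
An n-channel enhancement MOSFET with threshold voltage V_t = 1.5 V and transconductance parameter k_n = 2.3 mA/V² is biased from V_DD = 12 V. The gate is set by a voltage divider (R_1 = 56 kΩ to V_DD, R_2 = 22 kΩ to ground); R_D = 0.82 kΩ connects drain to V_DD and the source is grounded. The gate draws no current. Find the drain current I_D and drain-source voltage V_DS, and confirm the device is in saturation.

I_D ≈ 4.1 mA, V_DS ≈ 8.7 V

V_G = V_DD·R_2/(R_1+R_2) = 12×22/78 = 3.38 V. With the source grounded, V_GS = V_G = 3.38 V.
Assume saturation: I_D = (k_n/2)(V_GS − V_t)² = (2.3/2)×(3.38 − 1.5)² = 1.15×1.88² = 4.08 mA.
V_DS = V_DD − I_D·R_D = 12 − 4.08×0.82 = 8.65 V.
Saturation requires V_DS ≥ V_GS − V_t = 1.88 V; 8.65 ≥ 1.88 ✓.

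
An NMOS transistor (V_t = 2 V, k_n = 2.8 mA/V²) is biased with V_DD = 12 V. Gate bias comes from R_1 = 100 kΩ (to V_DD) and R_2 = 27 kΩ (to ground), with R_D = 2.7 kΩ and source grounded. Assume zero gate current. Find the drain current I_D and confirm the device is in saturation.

V_G = V_DD·R_2/(R_1+R_2) = 12×27/127 = 2.55 V. With the source grounded, V_GS = V_G = 2.55 V.
Assume saturation: I_D = (k_n/2)(V_GS − V_t)² = (2.8/2)×(2.55 − 2)² = 1.4×0.551² = 0.425 mA.
V_DS = V_DD − I_D·R_D = 12 − 0.425×2.7 = 10.9 V.
Saturation requires V_DS ≥ V_GS − V_t = 0.551 V; 10.9 ≥ 0.551 ✓.

I_D ≈ 0.43 mA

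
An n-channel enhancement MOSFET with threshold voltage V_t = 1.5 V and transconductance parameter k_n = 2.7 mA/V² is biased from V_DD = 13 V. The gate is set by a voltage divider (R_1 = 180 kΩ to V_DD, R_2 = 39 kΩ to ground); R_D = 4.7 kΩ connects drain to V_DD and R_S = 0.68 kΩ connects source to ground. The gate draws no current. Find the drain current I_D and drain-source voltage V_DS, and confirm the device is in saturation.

V_G = V_DD·R_2/(R_1+R_2) = 13×39/219 = 2.32 V.
Assume saturation: I_D = (k_n/2)(V_GS − V_t)² with V_GS = V_G − I_D·R_S = 2.32 − 0.68·I_D.
Substituting gives 0.624·I_D² − 2.5·I_D + 0.897 = 0, with roots I_D = 0.399 or 3.6 mA.
The root I_D = 3.6 mA gives V_GS = -0.133 V ≤ V_t, so take I_D = 0.399 mA.
Then V_GS = 2.04 V and V_DS = V_DD − I_D(R_D+R_S) = 13 − 0.399×5.38 = 10.9 V.
Saturation requires V_DS ≥ V_GS − V_t = 0.544 V; 10.9 ≥ 0.544 ✓.

I_D ≈ 0.4 mA, V_DS ≈ 11 V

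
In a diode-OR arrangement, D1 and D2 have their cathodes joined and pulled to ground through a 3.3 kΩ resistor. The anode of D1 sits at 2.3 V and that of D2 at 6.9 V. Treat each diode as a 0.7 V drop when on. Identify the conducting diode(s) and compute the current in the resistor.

Assume both conduct. Then node N would need to be at both 2.3−0.7 = 1.6 V and 6.9−0.7 = 6.2 V, which is impossible.
Assume only D2 conducts: V_N = 6.9 − 0.7 = 6.2 V, so I_R = 6.2/3.3 = 1.88 mA.
Check D1: its anode-to-cathode voltage is 2.3 − 6.2 = -3.9 V < 0.7 V, so it is off. The assumption is consistent.

Only D2 conducts; I_R ≈ 1.9 mA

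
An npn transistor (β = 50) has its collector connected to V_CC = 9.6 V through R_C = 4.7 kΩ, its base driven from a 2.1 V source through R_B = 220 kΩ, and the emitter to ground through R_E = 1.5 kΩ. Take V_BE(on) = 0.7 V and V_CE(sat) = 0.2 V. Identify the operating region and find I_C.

Assume active. Base-emitter loop: I_B = (V_BB − V_BE)/(R_B + (β+1)R_E) = (2.1 − 0.7)/(220 + 51×1.5) = 0.00472 mA.
I_C = β·I_B = 50×0.00472 = 0.236 mA.
V_CE = V_CC − I_C·R_C − I_E·R_E = 9.6 − 0.236×4.7 − 0.241×1.5 = 8.13 V > V_CE(sat), so the active-region assumption holds.

active; I_C ≈ 0.24 mA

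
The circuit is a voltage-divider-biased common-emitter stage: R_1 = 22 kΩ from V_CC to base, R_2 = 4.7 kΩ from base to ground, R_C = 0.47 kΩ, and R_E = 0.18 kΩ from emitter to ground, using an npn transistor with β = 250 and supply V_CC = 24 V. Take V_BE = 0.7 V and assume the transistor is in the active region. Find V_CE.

Thevenize the base divider: V_Th = V_CC·R_2/(R_1+R_2) = 24×4.7/26.7 = 4.22 V, R_Th = R_1‖R_2 = 3.87 kΩ.
Base-emitter loop: V_Th = I_B·R_Th + V_BE + (β+1)I_B·R_E, so I_B = (4.22 − 0.7) / (3.87 + 251×0.18) = 0.0719 mA.
I_C = β·I_B = 250×0.0719 = 18 mA, and I_E = (β+1)I_B = 18 mA.
V_CE = V_CC − I_C·R_C − I_E·R_E = 24 − 18×0.47 − 18×0.18 = 12.3 V.
V_CE = 12.3 V > 0.2 V confirms active-region operation.

V_CE ≈ 12 V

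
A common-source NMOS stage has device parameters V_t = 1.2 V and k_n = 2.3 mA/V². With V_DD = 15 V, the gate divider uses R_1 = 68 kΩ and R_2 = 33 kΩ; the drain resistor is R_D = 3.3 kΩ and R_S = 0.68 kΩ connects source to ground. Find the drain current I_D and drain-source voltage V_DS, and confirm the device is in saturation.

V_G = V_DD·R_2/(R_1+R_2) = 15×33/101 = 4.9 V.
Assume saturation: I_D = (k_n/2)(V_GS − V_t)² with V_GS = V_G − I_D·R_S = 4.9 − 0.68·I_D.
Substituting gives 0.532·I_D² − 6.79·I_D + 15.8 = 0, with roots I_D = 3.05 or 9.72 mA.
The root I_D = 9.72 mA gives V_GS = -1.71 V ≤ V_t, so take I_D = 3.05 mA.
Then V_GS = 2.83 V and V_DS = V_DD − I_D(R_D+R_S) = 15 − 3.05×3.98 = 2.87 V.
Saturation requires V_DS ≥ V_GS − V_t = 1.63 V; 2.87 ≥ 1.63 ✓.

I_D ≈ 3 mA, V_DS ≈ 2.9 V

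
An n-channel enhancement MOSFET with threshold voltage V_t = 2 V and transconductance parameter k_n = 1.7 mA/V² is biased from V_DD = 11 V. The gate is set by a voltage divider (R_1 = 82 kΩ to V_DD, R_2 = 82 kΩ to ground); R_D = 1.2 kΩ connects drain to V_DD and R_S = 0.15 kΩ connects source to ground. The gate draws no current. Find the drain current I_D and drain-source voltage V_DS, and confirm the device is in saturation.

I_D ≈ 5.8 mA, V_DS ≈ 3.1 V

V_G = V_DD·R_2/(R_1+R_2) = 11×82/164 = 5.5 V.
Assume saturation: I_D = (k_n/2)(V_GS − V_t)² with V_GS = V_G − I_D·R_S = 5.5 − 0.15·I_D.
Substituting gives 0.0191·I_D² − 1.89·I_D + 10.4 = 0, with roots I_D = 5.85 or 93.1 mA.
The root I_D = 93.1 mA gives V_GS = -8.47 V ≤ V_t, so take I_D = 5.85 mA.
Then V_GS = 4.62 V and V_DS = V_DD − I_D(R_D+R_S) = 11 − 5.85×1.35 = 3.11 V.
Saturation requires V_DS ≥ V_GS − V_t = 2.62 V; 3.11 ≥ 2.62 ✓.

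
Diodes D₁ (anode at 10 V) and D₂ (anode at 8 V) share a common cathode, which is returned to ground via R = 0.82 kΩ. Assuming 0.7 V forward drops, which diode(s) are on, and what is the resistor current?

Assume both conduct. Then node N would need to be at both 10−0.7 = 9.3 V and 8−0.7 = 7.3 V, which is impossible.
Assume only D₁ conducts: V_N = 10 − 0.7 = 9.3 V, so I_R = 9.3/0.82 = 11.3 mA.
Check D₂: its anode-to-cathode voltage is 8 − 9.3 = -1.3 V < 0.7 V, so it is off. The assumption is consistent.

Only D₁ conducts; I_R ≈ 11 mA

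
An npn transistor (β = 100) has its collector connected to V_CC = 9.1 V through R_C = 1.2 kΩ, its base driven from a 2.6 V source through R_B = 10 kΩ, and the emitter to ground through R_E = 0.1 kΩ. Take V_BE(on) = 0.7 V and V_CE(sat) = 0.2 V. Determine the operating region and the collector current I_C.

saturation; I_C ≈ 6.8 mA

Assume active: I_B = (2.6 − 0.7)/(10 + 101×0.1) = 0.0945 mA, I_C = β·I_B = 9.45 mA.
Then V_CE = 9.1 − 9.45×1.2 − 9.55×0.1 = -3.2 V < 0.2 V — the active assumption fails.
Re-solve with V_CE = 0.2 V. KCL at the emitter: V_E/R_E = (V_BB−0.7−V_E)/R_B + (V_CC−0.2−V_E)/R_C, giving V_E = 0.696 V.
I_C = (V_CC − 0.2 − V_E)/R_C = (8.9 − 0.696)/1.2 = 6.84 mA.
Check: I_B = (1.9 − 0.696)/10 = 0.12 mA, and β·I_B = 12 mA > I_C, confirming saturation.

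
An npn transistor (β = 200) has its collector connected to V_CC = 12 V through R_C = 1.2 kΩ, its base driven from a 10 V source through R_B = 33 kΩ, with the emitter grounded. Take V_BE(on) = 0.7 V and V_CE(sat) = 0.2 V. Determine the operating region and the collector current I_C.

Assume active: I_B = (10 − 0.7)/33 = 0.282 mA, giving I_C = β·I_B = 56.4 mA.
But then V_CE = 12 − 56.4×1.2 = -55.6 V < V_CE(sat) = 0.2 V — impossible in the active region.
So the transistor is saturated. With V_CE = 0.2 V, I_C = (V_CC − 0.2)/R_C = 11.8/1.2 = 9.83 mA.
Check: β·I_B = 56.4 mA > I_C = 9.83 mA, confirming saturation.

saturation; I_C ≈ 9.8 mA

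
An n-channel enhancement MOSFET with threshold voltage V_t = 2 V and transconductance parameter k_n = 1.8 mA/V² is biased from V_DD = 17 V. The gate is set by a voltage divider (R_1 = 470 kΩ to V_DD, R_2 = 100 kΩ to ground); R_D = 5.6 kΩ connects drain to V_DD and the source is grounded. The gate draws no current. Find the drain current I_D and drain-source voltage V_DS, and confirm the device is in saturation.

I_D ≈ 0.87 mA, V_DS ≈ 12 V

V_G = V_DD·R_2/(R_1+R_2) = 17×100/570 = 2.98 V. With the source grounded, V_GS = V_G = 2.98 V.
Assume saturation: I_D = (k_n/2)(V_GS − V_t)² = (1.8/2)×(2.98 − 2)² = 0.9×0.982² = 0.869 mA.
V_DS = V_DD − I_D·R_D = 17 − 0.869×5.6 = 12.1 V.
Saturation requires V_DS ≥ V_GS − V_t = 0.982 V; 12.1 ≥ 0.982 ✓.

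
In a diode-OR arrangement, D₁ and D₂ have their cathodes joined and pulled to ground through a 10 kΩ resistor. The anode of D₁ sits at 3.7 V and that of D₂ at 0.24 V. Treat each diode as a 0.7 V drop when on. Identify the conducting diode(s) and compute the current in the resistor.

Assume both conduct. Then node N would need to be at both 3.7−0.7 = 3 V and 0.24−0.7 = -0.46 V, which is impossible.
Assume only D₁ conducts: V_N = 3.7 − 0.7 = 3 V, so I_R = 3/10 = 0.3 mA.
Check D₂: its anode-to-cathode voltage is 0.24 − 3 = -2.76 V < 0.7 V, so it is off. The assumption is consistent.

Only D₁ conducts; I_R ≈ 0.3 mA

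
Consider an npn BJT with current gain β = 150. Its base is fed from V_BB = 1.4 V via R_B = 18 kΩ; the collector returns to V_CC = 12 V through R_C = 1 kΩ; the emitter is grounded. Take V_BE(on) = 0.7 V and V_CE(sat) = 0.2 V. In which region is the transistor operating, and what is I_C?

Assume active. Base-emitter loop: I_B = (V_BB − V_BE)/R_B = (1.4 − 0.7)/18 = 0.0389 mA.
I_C = β·I_B = 150×0.0389 = 5.83 mA.
V_CE = V_CC − I_C·R_C = 12 − 5.83×1 = 6.17 V > V_CE(sat), so the active-region assumption holds.

active; I_C ≈ 5.8 mA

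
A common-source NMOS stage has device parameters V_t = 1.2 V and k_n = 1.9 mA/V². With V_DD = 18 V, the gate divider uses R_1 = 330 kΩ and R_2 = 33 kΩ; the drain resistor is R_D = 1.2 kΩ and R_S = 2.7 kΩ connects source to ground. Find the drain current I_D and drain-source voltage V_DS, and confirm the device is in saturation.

I_D ≈ 0.065 mA, V_DS ≈ 18 V

V_G = V_DD·R_2/(R_1+R_2) = 18×33/363 = 1.64 V.
Assume saturation: I_D = (k_n/2)(V_GS − V_t)² with V_GS = V_G − I_D·R_S = 1.64 − 2.7·I_D.
Substituting gives 6.93·I_D² − 3.24·I_D + 0.181 = 0, with roots I_D = 0.0648 or 0.403 mA.
The root I_D = 0.403 mA gives V_GS = 0.549 V ≤ V_t, so take I_D = 0.0648 mA.
Then V_GS = 1.46 V and V_DS = V_DD − I_D(R_D+R_S) = 18 − 0.0648×3.9 = 17.7 V.
Saturation requires V_DS ≥ V_GS − V_t = 0.261 V; 17.7 ≥ 0.261 ✓.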